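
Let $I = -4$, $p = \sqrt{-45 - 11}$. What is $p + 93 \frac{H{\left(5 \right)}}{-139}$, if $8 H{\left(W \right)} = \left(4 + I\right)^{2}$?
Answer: $2 i \sqrt{14} \approx 7.4833 i$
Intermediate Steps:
$p = 2 i \sqrt{14}$ ($p = \sqrt{-56} = 2 i \sqrt{14} \approx 7.4833 i$)
$H{\left(W \right)} = 0$ ($H{\left(W \right)} = \frac{\left(4 - 4\right)^{2}}{8} = \frac{0^{2}}{8} = \frac{1}{8} \cdot 0 = 0$)
$p + 93 \frac{H{\left(5 \right)}}{-139} = 2 i \sqrt{14} + 93 \frac{0}{-139} = 2 i \sqrt{14} + 93 \cdot 0 \left(- \frac{1}{139}\right) = 2 i \sqrt{14} + 93 \cdot 0 = 2 i \sqrt{14} + 0 = 2 i \sqrt{14}$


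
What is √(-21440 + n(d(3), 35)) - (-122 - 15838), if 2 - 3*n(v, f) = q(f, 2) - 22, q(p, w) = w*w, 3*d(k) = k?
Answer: 15960 + 10*I*√1929/3 ≈ 15960.0 + 146.4*I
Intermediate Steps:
d(k) = k/3
q(p, w) = w²
n(v, f) = 20/3 (n(v, f) = ⅔ - (2² - 22)/3 = ⅔ - (4 - 22)/3 = ⅔ - ⅓*(-18) = ⅔ + 6 = 20/3)
√(-21440 + n(d(3), 35)) - (-122 - 15838) = √(-21440 + 20/3) - (-122 - 15838) = √(-64300/3) - 1*(-15960) = 10*I*√1929/3 + 15960 = 15960 + 10*I*√1929/3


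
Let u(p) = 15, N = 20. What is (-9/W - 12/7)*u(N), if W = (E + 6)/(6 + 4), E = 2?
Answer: -5445/28 ≈ -194.46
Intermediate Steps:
W = ⅘ (W = (2 + 6)/(6 + 4) = 8/10 = 8*(⅒) = ⅘ ≈ 0.80000)
(-9/W - 12/7)*u(N) = (-9/⅘ - 12/7)*15 = (-9*5/4 - 12*⅐)*15 = (-45/4 - 12/7)*15 = -363/28*15 = -5445/28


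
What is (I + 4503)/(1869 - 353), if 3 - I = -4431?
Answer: 8937/1516 ≈ 5.8951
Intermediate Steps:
I = 4434 (I = 3 - 1*(-4431) = 3 + 4431 = 4434)
(I + 4503)/(1869 - 353) = (4434 + 4503)/(1869 - 353) = 8937/1516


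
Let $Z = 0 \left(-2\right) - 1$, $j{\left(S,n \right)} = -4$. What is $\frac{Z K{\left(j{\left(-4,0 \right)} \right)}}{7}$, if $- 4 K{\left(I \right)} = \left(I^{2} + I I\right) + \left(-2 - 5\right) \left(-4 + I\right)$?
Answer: $\frac{22}{7} \approx 3.1429$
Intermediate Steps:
$Z = -1$ ($Z = 0 - 1 = -1$)
$K{\left(I \right)} = -7 - \frac{I^{2}}{2} + \frac{7 I}{4}$ ($K{\left(I \right)} = - \frac{\left(I^{2} + I I\right) + \left(-2 - 5\right) \left(-4 + I\right)}{4} = - \frac{\left(I^{2} + I^{2}\right) - 7 \left(-4 + I\right)}{4} = - \frac{2 I^{2} - \left(-28 + 7 I\right)}{4} = - \frac{28 - 7 I + 2 I^{2}}{4} = -7 - \frac{I^{2}}{2} + \frac{7 I}{4}$)
$\frac{Z K{\left(j{\left(-4,0 \right)} \right)}}{7} = \frac{\left(-1\right) \left(-7 - \frac{\left(-4\right)^{2}}{2} + \frac{7}{4} \left(-4\right)\right)}{7} = - (-7 - 8 - 7) \frac{1}{7} = \left(-1\right) \left(-22\right) \frac{1}{7} = 22 \cdot \frac{1}{7} = \frac{22}{7}$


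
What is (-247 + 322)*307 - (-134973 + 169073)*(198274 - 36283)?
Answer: -5523870075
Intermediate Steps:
(-247 + 322)*307 - (-134973 + 169073)*(198274 - 36283) = 75*307 - 34100*161991 = 23025 - 1*5523893100 = 23025 - 5523893100 = -5523870075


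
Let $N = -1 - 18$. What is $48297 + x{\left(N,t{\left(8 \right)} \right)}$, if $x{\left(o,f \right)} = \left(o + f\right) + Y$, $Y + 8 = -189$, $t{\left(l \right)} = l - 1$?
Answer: $48088$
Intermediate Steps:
$t{\left(l \right)} = -1 + l$
$Y = -197$ ($Y = -8 - 189 = -197$)
$N = -19$ ($N = -1 - 18 = -19$)
$x{\left(o,f \right)} = -197 + f + o$ ($x{\left(o,f \right)} = \left(o + f\right) - 197 = \left(f + o\right) - 197 = -197 + f + o$)
$48297 + x{\left(N,t{\left(8 \right)} \right)} = 48297 - 209 = 48088$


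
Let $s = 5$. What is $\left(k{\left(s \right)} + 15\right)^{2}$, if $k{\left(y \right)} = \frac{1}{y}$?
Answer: $\frac{5776}{25} \approx 231.04$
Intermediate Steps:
$\left(k{\left(s \right)} + 15\right)^{2} = \left(\frac{1}{5} + 15\right)^{2} = \left(\frac{76}{5}\right)^{2} = \frac{5776}{25}$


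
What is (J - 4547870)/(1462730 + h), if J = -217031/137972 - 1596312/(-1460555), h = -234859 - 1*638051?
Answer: -53909839888420773/6991646288611600 ≈ -7.7106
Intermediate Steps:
h = -872910 (h = -234859 - 638051 = -872910)
J = -5690550173/11853864380 (J = -217031*1/137972 - 1596312*(-1/1460555) = -217031/137972 + 1596312/1460555 = -5690550173/11853864380 ≈ -0.48006)
(J - 4547870)/(1462730 + h) = (-5690550173/11853864380 - 4547870)/(1462730 - 872910) = -53909839888420773/11853864380/589820 = -53909839888420773/11853864380*1/589820 = -53909839888420773/6991646288611600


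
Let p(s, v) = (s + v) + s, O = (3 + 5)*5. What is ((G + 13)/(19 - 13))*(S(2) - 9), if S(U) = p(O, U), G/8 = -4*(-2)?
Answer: 5621/6 ≈ 936.83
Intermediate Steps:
O = 40 (O = 8*5 = 40)
G = 64 (G = 8*(-4*(-2)) = 8*8 = 64)
p(s, v) = v + 2*s
S(U) = 80 + U (S(U) = U + 2*40 = U + 80 = 80 + U)
((G + 13)/(19 - 13))*(S(2) - 9) = ((64 + 13)/(19 - 13))*((80 + 2) - 9) = (77/6)*(82 - 9) = (77*(⅙))*73 = (77/6)*73 = 5621/6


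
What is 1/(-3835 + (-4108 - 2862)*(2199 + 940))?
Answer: -1/21882665 ≈ -4.5698e-8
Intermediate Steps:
1/(-3835 + (-4108 - 2862)*(2199 + 940)) = 1/(-3835 - 6970*3139) = 1/(-3835 - 21878830) = 1/(-21882665) = -1/21882665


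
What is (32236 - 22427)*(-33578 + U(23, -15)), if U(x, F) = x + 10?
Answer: -329042905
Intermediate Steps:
U(x, F) = 10 + x
(32236 - 22427)*(-33578 + U(23, -15)) = (32236 - 22427)*(-33578 + (10 + 23)) = 9809*(-33578 + 33) = 9809*(-33545) = -329042905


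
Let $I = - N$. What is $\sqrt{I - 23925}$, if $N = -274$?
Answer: $i \sqrt{23651} \approx 153.79 i$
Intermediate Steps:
$I = 274$ ($I = \left(-1\right) \left(-274\right) = 274$)
$\sqrt{I - 23925} = \sqrt{274 - 23925} = \sqrt{-23651} = i \sqrt{23651}$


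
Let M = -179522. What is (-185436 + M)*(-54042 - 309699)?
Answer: 132750187878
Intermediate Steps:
(-185436 + M)*(-54042 - 309699) = (-185436 - 179522)*(-54042 - 309699) = -364958*(-363741) = 132750187878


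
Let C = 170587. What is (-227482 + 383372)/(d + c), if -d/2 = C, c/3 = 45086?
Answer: -77945/102958 ≈ -0.75706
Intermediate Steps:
c = 135258 (c = 3*45086 = 135258)
d = -341174 (d = -2*170587 = -341174)
(-227482 + 383372)/(d + c) = (-227482 + 383372)/(-341174 + 135258) = 155890/(-205916) = 155890*(-1/205916) = -77945/102958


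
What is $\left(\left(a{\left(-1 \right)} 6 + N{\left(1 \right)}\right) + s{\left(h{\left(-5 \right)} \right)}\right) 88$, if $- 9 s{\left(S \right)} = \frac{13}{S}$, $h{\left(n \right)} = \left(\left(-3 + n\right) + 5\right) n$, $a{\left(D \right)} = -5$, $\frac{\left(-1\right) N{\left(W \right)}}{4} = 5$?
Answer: $- \frac{595144}{135} \approx -4408.5$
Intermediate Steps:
$N{\left(W \right)} = -20$ ($N{\left(W \right)} = \left(-4\right) 5 = -20$)
$h{\left(n \right)} = n \left(2 + n\right)$ ($h{\left(n \right)} = \left(2 + n\right) n = n \left(2 + n\right)$)
$s{\left(S \right)} = - \frac{13}{9 S}$ ($s{\left(S \right)} = - \frac{13 \frac{1}{S}}{9} = - \frac{13}{9 S}$)
$\left(\left(a{\left(-1 \right)} 6 + N{\left(1 \right)}\right) + s{\left(h{\left(-5 \right)} \right)}\right) 88 = \left(\left(\left(-5\right) 6 - 20\right) - \frac{13}{9 \left(- 5 \left(2 - 5\right)\right)}\right) 88 = \left(\left(-30 - 20\right) - \frac{13}{9 \left(\left(-5\right) \left(-3\right)\right)}\right) 88 = \left(-50 - \frac{13}{9 \cdot 15}\right) 88 = \left(-50 - \frac{13}{135}\right) 88 = \left(- \frac{6763}{135}\right) 88 = - \frac{595144}{135}$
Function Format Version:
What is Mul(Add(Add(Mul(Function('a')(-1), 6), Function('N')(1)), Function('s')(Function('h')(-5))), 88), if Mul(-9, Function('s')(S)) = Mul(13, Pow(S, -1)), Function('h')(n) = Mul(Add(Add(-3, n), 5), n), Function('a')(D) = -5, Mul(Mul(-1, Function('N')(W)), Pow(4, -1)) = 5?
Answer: Rational(-595144, 135) ≈ -4408.5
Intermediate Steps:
Function('N')(W) = -20 (Function('N')(W) = Mul(-4, 5) = -20)
Function('h')(n) = Mul(n, Add(2, n)) (Function('h')(n) = Mul(Add(2, n), n) = Mul(n, Add(2, n)))
Function('s')(S) = Mul(Rational(-13, 9), Pow(S, -1)) (Function('s')(S) = Mul(Rational(-1, 9), Mul(13, Pow(S, -1))) = Mul(Rational(-13, 9), Pow(S, -1)))
Mul(Add(Add(Mul(Function('a')(-1), 6), Function('N')(1)), Function('s')(Function('h')(-5))), 88) = Mul(Add(Add(Mul(-5, 6), -20), Mul(Rational(-13, 9), Pow(Mul(-5, Add(2, -5)), -1))), 88) = Mul(Add(Add(-30, -20), Mul(Rational(-13, 9), Pow(Mul(-5, -3), -1))), 88) = Mul(Add(-50, Mul(Rational(-13, 9), Pow(15, -1))), 88) = Mul(Add(-50, Mul(Rational(-13, 9), Rational(1, 15))), 88) = Mul(Add(-50, Rational(-13, 135)), 88) = Mul(Rational(-6763, 135), 88) = Rational(-595144, 135)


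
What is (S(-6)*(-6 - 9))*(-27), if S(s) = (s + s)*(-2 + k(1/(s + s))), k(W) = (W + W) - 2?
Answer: 20250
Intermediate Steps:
k(W) = -2 + 2*W (k(W) = 2*W - 2 = -2 + 2*W)
S(s) = 2*s*(-4 + 1/s) (S(s) = (s + s)*(-2 + (-2 + 2/(s + s))) = (2*s)*(-2 + (-2 + 2/((2*s)))) = (2*s)*(-2 + (-2 + 2*(1/(2*s)))) = (2*s)*(-2 + (-2 + 1/s)) = (2*s)*(-4 + 1/s) = 2*s*(-4 + 1/s))
(S(-6)*(-6 - 9))*(-27) = ((2 - 8*(-6))*(-6 - 9))*(-27) = ((2 + 48)*(-15))*(-27) = (50*(-15))*(-27) = -750*(-27) = 20250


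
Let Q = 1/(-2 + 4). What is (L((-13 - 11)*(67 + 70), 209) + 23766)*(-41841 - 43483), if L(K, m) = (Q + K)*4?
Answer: -905799584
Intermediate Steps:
Q = 1/2 ≈ 0.50000
L(K, m) = 2 + 4*K (L(K, m) = (1/2 + K)*4 = 2 + 4*K)
(L((-13 - 11)*(67 + 70), 209) + 23766)*(-41841 - 43483) = ((2 + 4*((-13 - 11)*(67 + 70))) + 23766)*(-41841 - 43483) = ((2 + 4*(-24*137)) + 23766)*(-85324) = ((2 + 4*(-3288)) + 23766)*(-85324) = ((2 - 13152) + 23766)*(-85324) = (-13150 + 23766)*(-85324) = 10616*(-85324) = -905799584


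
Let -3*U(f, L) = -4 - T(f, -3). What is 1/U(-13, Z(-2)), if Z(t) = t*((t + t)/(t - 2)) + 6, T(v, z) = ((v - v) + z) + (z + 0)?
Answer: -3/2 ≈ -1.5000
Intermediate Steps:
T(v, z) = 2*z (T(v, z) = (0 + z) + z = z + z = 2*z)
Z(t) = 6 + 2*t²/(-2 + t) (Z(t) = t*((2*t)/(-2 + t)) + 6 = t*(2*t/(-2 + t)) + 6 = 2*t²/(-2 + t) + 6 = 6 + 2*t²/(-2 + t))
U(f, L) = -⅔ (U(f, L) = -(-4 - 2*(-3))/3 = -(-4 - 1*(-6))/3 = -(-4 + 6)/3 = -⅓*2 = -⅔)
1/U(-13, Z(-2)) = 1/(-⅔) = -3/2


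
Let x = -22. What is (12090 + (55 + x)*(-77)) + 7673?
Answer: 17222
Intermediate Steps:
(12090 + (55 + x)*(-77)) + 7673 = (12090 + (55 - 22)*(-77)) + 7673 = (12090 + 33*(-77)) + 7673 = (12090 - 2541) + 7673 = 9549 + 7673 = 17222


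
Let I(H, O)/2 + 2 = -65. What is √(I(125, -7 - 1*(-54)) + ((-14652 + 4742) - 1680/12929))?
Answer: 2*I*√8566158819/1847 ≈ 100.22*I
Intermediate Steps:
I(H, O) = -134 (I(H, O) = -4 + 2*(-65) = -4 - 130 = -134)
√(I(125, -7 - 1*(-54)) + ((-14652 + 4742) - 1680/12929)) = √(-134 + ((-14652 + 4742) - 1680/12929)) = √(-134 + (-9910 - 1680*1/12929)) = √(-134 + (-9910 - 240/1847)) = √(-134 - 18304010/1847) = √(-18551508/1847) = 2*I*√8566158819/1847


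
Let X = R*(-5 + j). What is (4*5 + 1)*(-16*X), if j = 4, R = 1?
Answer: 336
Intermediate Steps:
X = -1 (X = 1*(-5 + 4) = 1*(-1) = -1)
(4*5 + 1)*(-16*X) = (4*5 + 1)*(-16*(-1)) = (20 + 1)*16 = 21*16 = 336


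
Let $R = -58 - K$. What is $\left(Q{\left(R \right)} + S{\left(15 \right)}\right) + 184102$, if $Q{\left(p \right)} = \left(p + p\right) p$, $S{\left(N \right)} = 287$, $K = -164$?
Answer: $206861$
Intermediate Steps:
$R = 106$ ($R = -58 - -164 = -58 + 164 = 106$)
$Q{\left(p \right)} = 2 p^{2}$ ($Q{\left(p \right)} = 2 p p = 2 p^{2}$)
$\left(Q{\left(R \right)} + S{\left(15 \right)}\right) + 184102 = \left(2 \cdot 106^{2} + 287\right) + 184102 = \left(2 \cdot 11236 + 287\right) + 184102 = \left(22472 + 287\right) + 184102 = 22759 + 184102 = 206861$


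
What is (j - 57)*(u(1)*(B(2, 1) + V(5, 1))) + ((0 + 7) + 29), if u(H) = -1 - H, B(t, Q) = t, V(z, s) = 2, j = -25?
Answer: 692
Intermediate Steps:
(j - 57)*(u(1)*(B(2, 1) + V(5, 1))) + ((0 + 7) + 29) = (-25 - 57)*((-1 - 1*1)*(2 + 2)) + ((0 + 7) + 29) = -82*(-1 - 1)*4 + (7 + 29) = -(-164)*4 + 36 = -82*(-8) + 36 = 656 + 36 = 692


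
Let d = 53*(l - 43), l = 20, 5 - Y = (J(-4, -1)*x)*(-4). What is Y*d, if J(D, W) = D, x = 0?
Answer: -6095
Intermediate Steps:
Y = 5 (Y = 5 - (-4*0)*(-4) = 5 - 0*(-4) = 5 - 1*0 = 5 + 0 = 5)
d = -1219 (d = 53*(20 - 43) = 53*(-23) = -1219)
Y*d = 5*(-1219) = -6095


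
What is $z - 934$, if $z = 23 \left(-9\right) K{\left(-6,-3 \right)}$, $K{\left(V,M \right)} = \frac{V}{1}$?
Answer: $308$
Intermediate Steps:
$K{\left(V,M \right)} = V$ ($K{\left(V,M \right)} = V 1 = V$)
$z = 1242$ ($z = 23 \left(-9\right) \left(-6\right) = \left(-207\right) \left(-6\right) = 1242$)
$z - 934 = 1242 - 934 = 308$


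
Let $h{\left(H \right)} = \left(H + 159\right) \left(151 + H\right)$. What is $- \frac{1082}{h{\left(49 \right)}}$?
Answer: $- \frac{541}{20800} \approx -0.02601$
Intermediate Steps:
$h{\left(H \right)} = \left(151 + H\right) \left(159 + H\right)$ ($h{\left(H \right)} = \left(159 + H\right) \left(151 + H\right) = \left(151 + H\right) \left(159 + H\right)$)
$- \frac{1082}{h{\left(49 \right)}} = - \frac{1082}{24009 + 49^{2} + 310 \cdot 49} = - \frac{1082}{24009 + 2401 + 15190} = - \frac{1082}{41600} = \left(-1082\right) \frac{1}{41600} = - \frac{541}{20800}$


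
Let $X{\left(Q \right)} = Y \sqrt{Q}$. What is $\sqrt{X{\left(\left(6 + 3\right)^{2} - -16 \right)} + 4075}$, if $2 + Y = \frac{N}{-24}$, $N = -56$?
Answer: $\frac{\sqrt{36675 + 3 \sqrt{97}}}{3} \approx 63.861$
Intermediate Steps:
$Y = \frac{1}{3}$ ($Y = -2 - \frac{56}{-24} = -2 - - \frac{7}{3} = -2 + \frac{7}{3} = \frac{1}{3} \approx 0.33333$)
$X{\left(Q \right)} = \frac{\sqrt{Q}}{3}$
$\sqrt{X{\left(\left(6 + 3\right)^{2} - -16 \right)} + 4075} = \sqrt{\frac{\sqrt{\left(6 + 3\right)^{2} - -16}}{3} + 4075} = \sqrt{\frac{\sqrt{9^{2} + 16}}{3} + 4075} = \sqrt{\frac{\sqrt{81 + 16}}{3} + 4075} = \sqrt{\frac{\sqrt{97}}{3} + 4075} = \sqrt{4075 + \frac{\sqrt{97}}{3}}$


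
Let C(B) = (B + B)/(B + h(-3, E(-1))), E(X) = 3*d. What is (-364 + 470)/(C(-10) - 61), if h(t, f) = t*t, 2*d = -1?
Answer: -106/41 ≈ -2.5854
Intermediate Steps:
d = -1/2 (d = (1/2)*(-1) = -1/2 ≈ -0.50000)
E(X) = -3/2 (E(X) = 3*(-1/2) = -3/2)
h(t, f) = t**2
C(B) = 2*B/(9 + B) (C(B) = (B + B)/(B + (-3)**2) = (2*B)/(B + 9) = (2*B)/(9 + B) = 2*B/(9 + B))
(-364 + 470)/(C(-10) - 61) = (-364 + 470)/(2*(-10)/(9 - 10) - 61) = 106/(2*(-10)/(-1) - 61) = 106/(2*(-10)*(-1) - 61) = 106/(20 - 61) = 106/(-41) = 106*(-1/41) = -106/41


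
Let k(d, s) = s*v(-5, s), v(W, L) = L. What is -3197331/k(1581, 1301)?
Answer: -3197331/1692601 ≈ -1.8890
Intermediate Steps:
k(d, s) = s² (k(d, s) = s*s = s²)
-3197331/k(1581, 1301) = -3197331/(1301²) = -3197331/1692601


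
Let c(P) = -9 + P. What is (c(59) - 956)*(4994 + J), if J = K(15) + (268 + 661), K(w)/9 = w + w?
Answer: -5610858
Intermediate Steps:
K(w) = 18*w (K(w) = 9*(w + w) = 9*(2*w) = 18*w)
J = 1199 (J = 18*15 + (268 + 661) = 270 + 929 = 1199)
(c(59) - 956)*(4994 + J) = ((-9 + 59) - 956)*(4994 + 1199) = (50 - 956)*6193 = -906*6193 = -5610858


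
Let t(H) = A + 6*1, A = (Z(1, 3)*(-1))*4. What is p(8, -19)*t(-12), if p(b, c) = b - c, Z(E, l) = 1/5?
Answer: 702/5 ≈ 140.40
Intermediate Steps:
Z(E, l) = ⅕
A = -⅘ (A = ((⅕)*(-1))*4 = -⅕*4 = -⅘ ≈ -0.80000)
t(H) = 26/5 (t(H) = -⅘ + 6*1 = -⅘ + 6 = 26/5)
p(8, -19)*t(-12) = (8 - 1*(-19))*(26/5) = (8 + 19)*(26/5) = 27*(26/5) = 702/5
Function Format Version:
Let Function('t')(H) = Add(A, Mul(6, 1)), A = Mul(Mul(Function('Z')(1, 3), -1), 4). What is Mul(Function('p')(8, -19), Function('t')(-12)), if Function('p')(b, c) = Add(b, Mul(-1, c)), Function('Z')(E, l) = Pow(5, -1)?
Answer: Rational(702, 5) ≈ 140.40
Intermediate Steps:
Function('Z')(E, l) = Rational(1, 5)
A = Rational(-4, 5) (A = Mul(Mul(Rational(1, 5), -1), 4) = Mul(Rational(-1, 5), 4) = Rational(-4, 5) ≈ -0.80000)
Function('t')(H) = Rational(26, 5) (Function('t')(H) = Add(Rational(-4, 5), Mul(6, 1)) = Add(Rational(-4, 5), 6) = Rational(26, 5))
Mul(Function('p')(8, -19), Function('t')(-12)) = Mul(Add(8, Mul(-1, -19)), Rational(26, 5)) = Mul(Add(8, 19), Rational(26, 5)) = Mul(27, Rational(26, 5)) = Rational(702, 5)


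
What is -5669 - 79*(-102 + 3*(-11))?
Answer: 4996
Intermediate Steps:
-5669 - 79*(-102 + 3*(-11)) = -5669 - 79*(-102 - 33) = -5669 - 79*(-135) = -5669 - 1*(-10665) = -5669 + 10665 = 4996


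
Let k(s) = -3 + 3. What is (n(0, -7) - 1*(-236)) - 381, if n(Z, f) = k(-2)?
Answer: -145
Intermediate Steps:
k(s) = 0
n(Z, f) = 0
(n(0, -7) - 1*(-236)) - 381 = (0 - 1*(-236)) - 381 = (0 + 236) - 381 = 236 - 381 = -145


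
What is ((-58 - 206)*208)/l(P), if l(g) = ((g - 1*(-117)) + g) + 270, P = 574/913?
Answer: -50134656/354479 ≈ -141.43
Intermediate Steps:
P = 574/913 (P = 574*(1/913) = 574/913 ≈ 0.62870)
l(g) = 387 + 2*g (l(g) = ((g + 117) + g) + 270 = ((117 + g) + g) + 270 = (117 + 2*g) + 270 = 387 + 2*g)
((-58 - 206)*208)/l(P) = ((-58 - 206)*208)/(387 + 2*(574/913)) = (-264*208)/(387 + 1148/913) = -54912/354479/913 = -54912*913/354479 = -50134656/354479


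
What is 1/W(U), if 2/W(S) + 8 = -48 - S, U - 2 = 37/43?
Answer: -2531/86 ≈ -29.430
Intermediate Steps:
U = 123/43 (U = 2 + 37/43 = 123/43 ≈ 2.8605)
W(S) = 2/(-56 - S) (W(S) = 2/(-8 + (-48 - S)) = 2/(-56 - S))
1/W(U) = 1/(-2/(56 + 123/43)) = 1/(-2/2531/43) = 1/(-2*43/2531) = 1/(-86/2531) = -2531/86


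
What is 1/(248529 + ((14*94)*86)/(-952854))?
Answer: 68061/16915124185 ≈ 4.0237e-6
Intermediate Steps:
1/(248529 + ((14*94)*86)/(-952854)) = 1/(248529 + (1316*86)*(-1/952854)) = 1/(248529 + 113176*(-1/952854)) = 1/(248529 - 8084/68061) = 1/(16915124185/68061) = 68061/16915124185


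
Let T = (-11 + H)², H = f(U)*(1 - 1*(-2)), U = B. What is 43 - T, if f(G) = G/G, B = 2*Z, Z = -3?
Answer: -21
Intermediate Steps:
B = -6 (B = 2*(-3) = -6)
U = -6
f(G) = 1
H = 3 (H = 1*(1 - 1*(-2)) = 1*(1 + 2) = 1*3 = 3)
T = 64 (T = (-11 + 3)² = (-8)² = 64)
43 - T = 43 - 1*64 = 43 - 64 = -21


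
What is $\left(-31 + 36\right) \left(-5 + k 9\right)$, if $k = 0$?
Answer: $-25$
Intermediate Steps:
$\left(-31 + 36\right) \left(-5 + k 9\right) = \left(-31 + 36\right) \left(-5 + 0 \cdot 9\right) = 5 \left(-5 + 0\right) = 5 \left(-5\right) = -25$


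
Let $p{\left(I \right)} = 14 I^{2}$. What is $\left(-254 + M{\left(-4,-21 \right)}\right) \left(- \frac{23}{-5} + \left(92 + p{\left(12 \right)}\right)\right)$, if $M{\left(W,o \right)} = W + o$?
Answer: $- \frac{2947077}{5} \approx -5.8942 \cdot 10^{5}$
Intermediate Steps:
$\left(-254 + M{\left(-4,-21 \right)}\right) \left(- \frac{23}{-5} + \left(92 + p{\left(12 \right)}\right)\right) = \left(-254 - 25\right) \left(- \frac{23}{-5} + \left(92 + 14 \cdot 12^{2}\right)\right) = \left(-254 - 25\right) \left(\left(-23\right) \left(- \frac{1}{5}\right) + \left(92 + 14 \cdot 144\right)\right) = - 279 \left(\frac{23}{5} + \left(92 + 2016\right)\right) = - 279 \left(\frac{23}{5} + 2108\right) = \left(-279\right) \frac{10563}{5} = - \frac{2947077}{5}$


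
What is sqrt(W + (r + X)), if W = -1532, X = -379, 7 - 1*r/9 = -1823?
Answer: sqrt(14559) ≈ 120.66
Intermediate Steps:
r = 16470 (r = 63 - 9*(-1823) = 63 + 16407 = 16470)
sqrt(W + (r + X)) = sqrt(-1532 + (16470 - 379)) = sqrt(-1532 + 16091) = sqrt(14559)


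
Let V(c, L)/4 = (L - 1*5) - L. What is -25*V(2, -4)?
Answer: 500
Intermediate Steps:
V(c, L) = -20 (V(c, L) = 4*((L - 1*5) - L) = 4*((L - 5) - L) = 4*((-5 + L) - L) = 4*(-5) = -20)
-25*V(2, -4) = -25*(-20) = 500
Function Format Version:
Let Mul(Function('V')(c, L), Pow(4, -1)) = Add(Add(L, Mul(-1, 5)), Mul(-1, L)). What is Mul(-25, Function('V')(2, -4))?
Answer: 500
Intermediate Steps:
Function('V')(c, L) = -20 (Function('V')(c, L) = Mul(4, Add(Add(L, Mul(-1, 5)), Mul(-1, L))) = Mul(4, Add(Add(L, -5), Mul(-1, L))) = Mul(4, Add(Add(-5, L), Mul(-1, L))) = Mul(4, -5) = -20)
Mul(-25, Function('V')(2, -4)) = Mul(-25, -20) = 500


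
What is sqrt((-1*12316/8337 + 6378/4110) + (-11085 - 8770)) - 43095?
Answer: -43095 + 2*I*sqrt(161885896732319970)/5710845 ≈ -43095.0 + 140.91*I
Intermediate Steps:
sqrt((-1*12316/8337 + 6378/4110) + (-11085 - 8770)) - 43095 = sqrt((-12316*1/8337 + 6378*(1/4110)) - 19855) - 43095 = sqrt((-12316/8337 + 1063/685) - 19855) - 43095 = sqrt(425771/5710845 - 19855) - 43095 = sqrt(-113388401704/5710845) - 43095 = 2*I*sqrt(161885896732319970)/5710845 - 43095 = -43095 + 2*I*sqrt(161885896732319970)/5710845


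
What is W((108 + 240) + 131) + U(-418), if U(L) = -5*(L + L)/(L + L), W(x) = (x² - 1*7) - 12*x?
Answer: 223681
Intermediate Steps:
W(x) = -7 + x² - 12*x (W(x) = (x² - 7) - 12*x = (-7 + x²) - 12*x = -7 + x² - 12*x)
U(L) = -5 (U(L) = -5*2*L/(2*L) = -5*2*L*1/(2*L) = -5*1 = -5)
W((108 + 240) + 131) + U(-418) = (-7 + ((108 + 240) + 131)² - 12*((108 + 240) + 131)) - 5 = (-7 + (348 + 131)² - 12*(348 + 131)) - 5 = (-7 + 479² - 12*479) - 5 = (-7 + 229441 - 5748) - 5 = 223686 - 5 = 223681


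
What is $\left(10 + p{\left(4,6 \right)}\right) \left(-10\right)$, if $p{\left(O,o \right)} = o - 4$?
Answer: $-120$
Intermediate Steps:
$p{\left(O,o \right)} = -4 + o$
$\left(10 + p{\left(4,6 \right)}\right) \left(-10\right) = \left(10 + \left(-4 + 6\right)\right) \left(-10\right) = \left(10 + 2\right) \left(-10\right) = 12 \left(-10\right) = -120$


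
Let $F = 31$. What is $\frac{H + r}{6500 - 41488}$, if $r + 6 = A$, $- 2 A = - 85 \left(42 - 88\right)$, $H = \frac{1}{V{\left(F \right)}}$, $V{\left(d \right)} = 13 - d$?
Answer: $\frac{35299}{629784} \approx 0.056049$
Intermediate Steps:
$H = - \frac{1}{18}$ ($H = \frac{1}{13 - 31} = \frac{1}{-18} = - \frac{1}{18} \approx -0.055556$)
$A = -1955$ ($A = - \frac{\left(-85\right) \left(42 - 88\right)}{2} = - \frac{\left(-85\right) \left(-46\right)}{2} = \left(- \frac{1}{2}\right) 3910 = -1955$)
$r = -1961$ ($r = -6 - 1955 = -1961$)
$\frac{H + r}{6500 - 41488} = \frac{- \frac{1}{18} - 1961}{6500 - 41488} = - \frac{35299}{18 \left(-34988\right)} = \left(- \frac{35299}{18}\right) \left(- \frac{1}{34988}\right) = \frac{35299}{629784}$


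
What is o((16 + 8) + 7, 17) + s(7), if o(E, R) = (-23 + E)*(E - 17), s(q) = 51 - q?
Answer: 156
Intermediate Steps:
o(E, R) = (-23 + E)*(-17 + E)
o((16 + 8) + 7, 17) + s(7) = (391 + ((16 + 8) + 7)² - 40*((16 + 8) + 7)) + (51 - 1*7) = (391 + (24 + 7)² - 40*(24 + 7)) + (51 - 7) = (391 + 31² - 40*31) + 44 = (391 + 961 - 1240) + 44 = 112 + 44 = 156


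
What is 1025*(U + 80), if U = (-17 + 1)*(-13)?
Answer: 295200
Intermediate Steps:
U = 208 (U = -16*(-13) = 208)
1025*(U + 80) = 1025*(208 + 80) = 1025*288 = 295200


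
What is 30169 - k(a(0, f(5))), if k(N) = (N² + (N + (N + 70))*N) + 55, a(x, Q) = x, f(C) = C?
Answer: 30114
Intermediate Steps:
k(N) = 55 + N² + N*(70 + 2*N) (k(N) = (N² + (N + (70 + N))*N) + 55 = (N² + (70 + 2*N)*N) + 55 = (N² + N*(70 + 2*N)) + 55 = 55 + N² + N*(70 + 2*N))
30169 - k(a(0, f(5))) = 30169 - (55 + 3*0² + 70*0) = 30169 - (55 + 3*0 + 0) = 30169 - (55 + 0 + 0) = 30169 - 1*55 = 30169 - 55 = 30114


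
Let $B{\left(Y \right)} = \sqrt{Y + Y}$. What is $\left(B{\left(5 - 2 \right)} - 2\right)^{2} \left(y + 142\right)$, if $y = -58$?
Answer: $840 - 336 \sqrt{6} \approx 16.971$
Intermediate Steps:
$B{\left(Y \right)} = \sqrt{2} \sqrt{Y}$ ($B{\left(Y \right)} = \sqrt{2 Y} = \sqrt{2} \sqrt{Y}$)
$\left(B{\left(5 - 2 \right)} - 2\right)^{2} \left(y + 142\right) = \left(\sqrt{2} \sqrt{5 - 2} - 2\right)^{2} \left(-58 + 142\right) = \left(\sqrt{2} \sqrt{5 - 2} - 2\right)^{2} \cdot 84 = \left(\sqrt{2} \sqrt{3} - 2\right)^{2} \cdot 84 = \left(\sqrt{6} - 2\right)^{2} \cdot 84 = \left(-2 + \sqrt{6}\right)^{2} \cdot 84 = 84 \left(-2 + \sqrt{6}\right)^{2}$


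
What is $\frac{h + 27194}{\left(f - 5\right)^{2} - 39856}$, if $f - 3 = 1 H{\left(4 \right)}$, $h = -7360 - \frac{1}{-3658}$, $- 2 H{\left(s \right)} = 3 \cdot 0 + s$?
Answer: $- \frac{72552773}{145734720} \approx -0.49784$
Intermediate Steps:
$H{\left(s \right)} = - \frac{s}{2}$ ($H{\left(s \right)} = - \frac{3 \cdot 0 + s}{2} = - \frac{0 + s}{2} = - \frac{s}{2}$)
$h = - \frac{26922879}{3658}$ ($h = -7360 - - \frac{1}{3658} = -7360 + \frac{1}{3658} = - \frac{26922879}{3658} \approx -7360.0$)
$f = 1$ ($f = 3 + 1 \left(\left(- \frac{1}{2}\right) 4\right) = 3 + 1 \left(-2\right) = 3 - 2 = 1$)
$\frac{h + 27194}{\left(f - 5\right)^{2} - 39856} = \frac{- \frac{26922879}{3658} + 27194}{\left(1 - 5\right)^{2} - 39856} = \frac{72552773}{3658 \left(\left(-4\right)^{2} - 39856\right)} = \frac{72552773}{3658 \left(16 - 39856\right)} = \frac{72552773}{3658 \left(-39840\right)} = \frac{72552773}{3658} \left(- \frac{1}{39840}\right) = - \frac{72552773}{145734720}$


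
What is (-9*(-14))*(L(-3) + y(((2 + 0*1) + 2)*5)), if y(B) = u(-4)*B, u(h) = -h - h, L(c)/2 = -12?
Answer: 17136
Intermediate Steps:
L(c) = -24 (L(c) = 2*(-12) = -24)
u(h) = -2*h
y(B) = 8*B (y(B) = (-2*(-4))*B = 8*B)
(-9*(-14))*(L(-3) + y(((2 + 0*1) + 2)*5)) = (-9*(-14))*(-24 + 8*(((2 + 0*1) + 2)*5)) = 126*(-24 + 8*(((2 + 0) + 2)*5)) = 126*(-24 + 8*((2 + 2)*5)) = 126*(-24 + 8*(4*5)) = 126*(-24 + 8*20) = 126*(-24 + 160) = 126*136 = 17136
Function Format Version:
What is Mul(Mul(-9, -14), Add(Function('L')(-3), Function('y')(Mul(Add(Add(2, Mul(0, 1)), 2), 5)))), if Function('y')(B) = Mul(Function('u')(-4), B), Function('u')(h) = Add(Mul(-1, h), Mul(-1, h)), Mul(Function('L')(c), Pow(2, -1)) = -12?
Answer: 17136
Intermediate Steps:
Function('L')(c) = -24 (Function('L')(c) = Mul(2, -12) = -24)
Function('u')(h) = Mul(-2, h)
Function('y')(B) = Mul(8, B) (Function('y')(B) = Mul(Mul(-2, -4), B) = Mul(8, B))
Mul(Mul(-9, -14), Add(Function('L')(-3), Function('y')(Mul(Add(Add(2, Mul(0, 1)), 2), 5)))) = Mul(Mul(-9, -14), Add(-24, Mul(8, Mul(Add(Add(2, Mul(0, 1)), 2), 5)))) = Mul(126, Add(-24, Mul(8, Mul(Add(Add(2, 0), 2), 5)))) = Mul(126, Add(-24, Mul(8, Mul(Add(2, 2), 5)))) = Mul(126, Add(-24, Mul(8, Mul(4, 5)))) = Mul(126, Add(-24, Mul(8, 20))) = Mul(126, Add(-24, 160)) = Mul(126, 136) = 17136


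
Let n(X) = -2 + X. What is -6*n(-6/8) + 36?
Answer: 105/2 ≈ 52.500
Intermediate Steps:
-6*n(-6/8) + 36 = -6*(-2 - 6/8) + 36 = -6*(-2 - 6*⅛) + 36 = -6*(-2 - ¾) + 36 = -6*(-11/4) + 36 = 33/2 + 36 = 105/2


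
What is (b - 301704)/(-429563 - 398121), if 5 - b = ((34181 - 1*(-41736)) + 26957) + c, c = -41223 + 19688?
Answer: 191519/413842 ≈ 0.46278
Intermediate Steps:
c = -21535
b = -81334 (b = 5 - (((34181 - 1*(-41736)) + 26957) - 21535) = 5 - (((34181 + 41736) + 26957) - 21535) = 5 - ((75917 + 26957) - 21535) = 5 - (102874 - 21535) = 5 - 1*81339 = 5 - 81339 = -81334)
(b - 301704)/(-429563 - 398121) = (-81334 - 301704)/(-429563 - 398121) = -383038/(-827684) = -383038*(-1/827684) = 191519/413842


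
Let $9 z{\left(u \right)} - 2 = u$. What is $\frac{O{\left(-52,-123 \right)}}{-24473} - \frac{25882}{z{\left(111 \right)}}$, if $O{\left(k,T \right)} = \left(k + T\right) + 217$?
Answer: $- \frac{5700696420}{2765449} \approx -2061.4$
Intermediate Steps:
$z{\left(u \right)} = \frac{2}{9} + \frac{u}{9}$
$O{\left(k,T \right)} = 217 + T + k$ ($O{\left(k,T \right)} = \left(T + k\right) + 217 = 217 + T + k$)
$\frac{O{\left(-52,-123 \right)}}{-24473} - \frac{25882}{z{\left(111 \right)}} = \frac{217 - 123 - 52}{-24473} - \frac{25882}{\frac{2}{9} + \frac{1}{9} \cdot 111} = 42 \left(- \frac{1}{24473}\right) - \frac{25882}{\frac{2}{9} + \frac{37}{3}} = - \frac{42}{24473} - \frac{25882}{\frac{113}{9}} = - \frac{42}{24473} - \frac{232938}{113} = - \frac{5700696420}{2765449}$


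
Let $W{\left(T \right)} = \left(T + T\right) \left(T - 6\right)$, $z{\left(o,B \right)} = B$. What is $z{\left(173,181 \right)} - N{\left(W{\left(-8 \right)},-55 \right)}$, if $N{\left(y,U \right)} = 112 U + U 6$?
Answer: $6671$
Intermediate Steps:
$W{\left(T \right)} = 2 T \left(-6 + T\right)$
$N{\left(y,U \right)} = 118 U$ ($N{\left(y,U \right)} = 112 U + 6 U = 118 U$)
$z{\left(173,181 \right)} - N{\left(W{\left(-8 \right)},-55 \right)} = 181 - 118 \left(-55\right) = 181 - -6490 = 181 + 6490 = 6671$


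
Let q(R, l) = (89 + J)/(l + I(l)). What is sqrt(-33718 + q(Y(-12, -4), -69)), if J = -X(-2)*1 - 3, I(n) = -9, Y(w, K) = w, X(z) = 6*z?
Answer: I*sqrt(51286989)/39 ≈ 183.63*I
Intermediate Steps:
J = 9 (J = -6*(-2)*1 - 3 = -1*(-12)*1 - 3 = 12*1 - 3 = 12 - 3 = 9)
q(R, l) = 98/(-9 + l) (q(R, l) = (89 + 9)/(l - 9) = 98/(-9 + l))
sqrt(-33718 + q(Y(-12, -4), -69)) = sqrt(-33718 + 98/(-9 - 69)) = sqrt(-33718 + 98/(-78)) = sqrt(-33718 + 98*(-1/78)) = sqrt(-33718 - 49/39) = sqrt(-1315051/39) = I*sqrt(51286989)/39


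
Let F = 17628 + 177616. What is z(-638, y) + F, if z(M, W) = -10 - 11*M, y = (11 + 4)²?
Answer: 202252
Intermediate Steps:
y = 225 (y = 15² = 225)
F = 195244
z(-638, y) + F = (-10 - 11*(-638)) + 195244 = (-10 + 7018) + 195244 = 7008 + 195244 = 202252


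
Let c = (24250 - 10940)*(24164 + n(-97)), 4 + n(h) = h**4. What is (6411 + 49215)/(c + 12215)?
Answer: 18542/392882103975 ≈ 4.7195e-8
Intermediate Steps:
n(h) = -4 + h**4
c = 1178646299710 (c = (24250 - 10940)*(24164 + (-4 + (-97)**4)) = 13310*(24164 + (-4 + 88529281)) = 13310*(24164 + 88529277) = 13310*88553441 = 1178646299710)
(6411 + 49215)/(c + 12215) = (6411 + 49215)/(1178646299710 + 12215) = 55626/1178646311925 = 55626*(1/1178646311925) = 18542/392882103975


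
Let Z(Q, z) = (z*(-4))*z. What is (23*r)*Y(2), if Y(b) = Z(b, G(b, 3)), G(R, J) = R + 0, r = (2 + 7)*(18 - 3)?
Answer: -49680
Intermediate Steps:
r = 135 (r = 9*15 = 135)
G(R, J) = R
Z(Q, z) = -4*z² (Z(Q, z) = (-4*z)*z = -4*z²)
Y(b) = -4*b²
(23*r)*Y(2) = (23*135)*(-4*2²) = 3105*(-4*4) = 3105*(-16) = -49680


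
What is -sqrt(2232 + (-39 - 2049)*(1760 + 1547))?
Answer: -96*I*sqrt(749) ≈ -2627.3*I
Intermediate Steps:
-sqrt(2232 + (-39 - 2049)*(1760 + 1547)) = -sqrt(2232 - 2088*3307) = -sqrt(2232 - 6905016) = -sqrt(-6902784) = -96*I*sqrt(749)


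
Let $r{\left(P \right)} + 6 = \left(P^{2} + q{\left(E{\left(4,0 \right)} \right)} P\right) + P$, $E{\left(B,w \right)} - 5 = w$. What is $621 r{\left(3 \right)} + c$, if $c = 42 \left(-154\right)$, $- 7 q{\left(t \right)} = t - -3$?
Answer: $- \frac{34098}{7} \approx -4871.1$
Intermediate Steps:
$E{\left(B,w \right)} = 5 + w$
$q{\left(t \right)} = - \frac{3}{7} - \frac{t}{7}$ ($q{\left(t \right)} = - \frac{t - -3}{7} = - \frac{t + 3}{7} = - \frac{3 + t}{7} = - \frac{3}{7} - \frac{t}{7}$)
$r{\left(P \right)} = -6 + P^{2} - \frac{P}{7}$ ($r{\left(P \right)} = -6 + \left(\left(P^{2} + \left(- \frac{3}{7} - \frac{5 + 0}{7}\right) P\right) + P\right) = -6 + \left(\left(P^{2} + \left(- \frac{3}{7} - \frac{5}{7}\right) P\right) + P\right) = -6 + \left(\left(P^{2} - \frac{8 P}{7}\right) + P\right) = -6 + \left(P^{2} - \frac{P}{7}\right) = -6 + P^{2} - \frac{P}{7}$)
$c = -6468$
$621 r{\left(3 \right)} + c = 621 \left(-6 + 3^{2} - \frac{3}{7}\right) - 6468 = 621 \left(-6 + 9 - \frac{3}{7}\right) - 6468 = 621 \cdot \frac{18}{7} - 6468 = \frac{11178}{7} - 6468 = - \frac{34098}{7}$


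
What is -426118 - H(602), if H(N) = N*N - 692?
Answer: -787830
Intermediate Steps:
H(N) = -692 + N² (H(N) = N² - 692 = -692 + N²)
-426118 - H(602) = -426118 - (-692 + 602²) = -426118 - (-692 + 362404) = -426118 - 1*361712 = -426118 - 361712 = -787830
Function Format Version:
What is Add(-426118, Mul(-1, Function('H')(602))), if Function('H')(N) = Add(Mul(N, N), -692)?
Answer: -787830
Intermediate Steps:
Function('H')(N) = Add(-692, Pow(N, 2)) (Function('H')(N) = Add(Pow(N, 2), -692) = Add(-692, Pow(N, 2)))
Add(-426118, Mul(-1, Function('H')(602))) = Add(-426118, Mul(-1, Add(-692, Pow(602, 2)))) = Add(-426118, Mul(-1, Add(-692, 362404))) = Add(-426118, Mul(-1, 361712)) = Add(-426118, -361712) = -787830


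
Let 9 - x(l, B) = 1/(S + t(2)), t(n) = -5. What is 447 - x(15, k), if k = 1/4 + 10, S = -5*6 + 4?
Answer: 13577/31 ≈ 437.97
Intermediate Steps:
S = -26 (S = -30 + 4 = -26)
k = 41/4 (k = 1/4 + 10 = 41/4 ≈ 10.250)
x(l, B) = 280/31 (x(l, B) = 9 - 1/(-26 - 5) = 9 - 1/(-31) = 9 - 1*(-1/31) = 9 + 1/31 = 280/31)
447 - x(15, k) = 447 - 1*280/31 = 447 - 280/31 = 13577/31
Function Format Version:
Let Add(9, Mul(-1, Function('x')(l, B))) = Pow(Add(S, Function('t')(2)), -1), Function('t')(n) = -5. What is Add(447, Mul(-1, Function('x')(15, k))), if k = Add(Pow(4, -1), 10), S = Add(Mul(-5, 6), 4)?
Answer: Rational(13577, 31) ≈ 437.97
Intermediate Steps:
S = -26 (S = Add(-30, 4) = -26)
k = Rational(41, 4) (k = Add(Rational(1, 4), 10) = Rational(41, 4) ≈ 10.250)
Function('x')(l, B) = Rational(280, 31) (Function('x')(l, B) = Add(9, Mul(-1, Pow(Add(-26, -5), -1))) = Add(9, Mul(-1, Pow(-31, -1))) = Add(9, Mul(-1, Rational(-1, 31))) = Add(9, Rational(1, 31)) = Rational(280, 31))
Add(447, Mul(-1, Function('x')(15, k))) = Add(447, Mul(-1, Rational(280, 31))) = Add(447, Rational(-280, 31)) = Rational(13577, 31)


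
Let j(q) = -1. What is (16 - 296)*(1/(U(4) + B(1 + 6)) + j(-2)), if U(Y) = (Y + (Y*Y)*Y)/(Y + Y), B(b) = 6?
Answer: 7560/29 ≈ 260.69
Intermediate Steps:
U(Y) = (Y + Y**3)/(2*Y) (U(Y) = (Y + Y**2*Y)/((2*Y)) = (Y + Y**3)*(1/(2*Y)) = (Y + Y**3)/(2*Y))
(16 - 296)*(1/(U(4) + B(1 + 6)) + j(-2)) = (16 - 296)*(1/((1/2 + (1/2)*4**2) + 6) - 1) = -280*(1/((1/2 + (1/2)*16) + 6) - 1) = -280*(1/((1/2 + 8) + 6) - 1) = -280*(1/(17/2 + 6) - 1) = -280*(1/(29/2) - 1) = -280*(2/29 - 1) = -280*(-27/29) = 7560/29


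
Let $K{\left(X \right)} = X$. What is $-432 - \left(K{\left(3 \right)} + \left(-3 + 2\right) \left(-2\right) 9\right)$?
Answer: $-453$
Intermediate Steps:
$-432 - \left(K{\left(3 \right)} + \left(-3 + 2\right) \left(-2\right) 9\right) = -432 - \left(3 + \left(-3 + 2\right) \left(-2\right) 9\right) = -432 - \left(3 + \left(-1\right) \left(-2\right) 9\right) = -432 - \left(3 + 2 \cdot 9\right) = -432 - \left(3 + 18\right) = -432 - 21 = -453$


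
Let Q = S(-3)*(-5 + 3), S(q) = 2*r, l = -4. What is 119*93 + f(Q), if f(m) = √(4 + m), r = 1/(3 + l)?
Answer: 11067 + 2*√2 ≈ 11070.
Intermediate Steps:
r = -1 (r = 1/(3 - 4) = 1/(-1) = -1)
S(q) = -2 (S(q) = 2*(-1) = -2)
Q = 4 (Q = -2*(-5 + 3) = -2*(-2) = 4)
119*93 + f(Q) = 119*93 + √(4 + 4) = 11067 + √8 = 11067 + 2*√2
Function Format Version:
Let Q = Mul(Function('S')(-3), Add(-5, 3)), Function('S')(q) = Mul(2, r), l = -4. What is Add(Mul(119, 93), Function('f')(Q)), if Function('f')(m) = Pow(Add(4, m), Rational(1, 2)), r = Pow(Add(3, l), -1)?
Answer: Add(11067, Mul(2, Pow(2, Rational(1, 2)))) ≈ 11070.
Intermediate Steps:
r = -1 (r = Pow(Add(3, -4), -1) = Pow(-1, -1) = -1)
Function('S')(q) = -2 (Function('S')(q) = Mul(2, -1) = -2)
Q = 4 (Q = Mul(-2, Add(-5, 3)) = Mul(-2, -2) = 4)
Add(Mul(119, 93), Function('f')(Q)) = Add(Mul(119, 93), Pow(Add(4, 4), Rational(1, 2))) = Add(11067, Pow(8, Rational(1, 2))) = Add(11067, Mul(2, Pow(2, Rational(1, 2))))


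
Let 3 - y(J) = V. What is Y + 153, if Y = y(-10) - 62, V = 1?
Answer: 93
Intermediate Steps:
y(J) = 2 (y(J) = 3 - 1*1 = 3 - 1 = 2)
Y = -60 (Y = 2 - 62 = -60)
Y + 153 = -60 + 153 = 93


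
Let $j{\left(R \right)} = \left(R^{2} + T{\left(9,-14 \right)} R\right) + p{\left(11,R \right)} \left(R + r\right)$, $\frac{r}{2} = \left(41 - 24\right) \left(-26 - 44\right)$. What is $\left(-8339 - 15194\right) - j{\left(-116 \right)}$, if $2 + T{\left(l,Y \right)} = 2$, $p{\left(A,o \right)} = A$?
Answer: $-9533$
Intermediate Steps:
$T{\left(l,Y \right)} = 0$ ($T{\left(l,Y \right)} = -2 + 2 = 0$)
$r = -2380$ ($r = 2 \left(41 - 24\right) \left(-26 - 44\right) = 2 \cdot 17 \left(-70\right) = 2 \left(-1190\right) = -2380$)
$j{\left(R \right)} = -26180 + R^{2} + 11 R$ ($j{\left(R \right)} = \left(R^{2} + 0 R\right) + 11 \left(R - 2380\right) = \left(R^{2} + 0\right) + 11 \left(-2380 + R\right) = R^{2} + \left(-26180 + 11 R\right) = -26180 + R^{2} + 11 R$)
$\left(-8339 - 15194\right) - j{\left(-116 \right)} = \left(-8339 - 15194\right) - \left(-26180 + \left(-116\right)^{2} + 11 \left(-116\right)\right) = \left(-8339 - 15194\right) - \left(-26180 + 13456 - 1276\right) = -23533 - -14000 = -23533 + 14000 = -9533$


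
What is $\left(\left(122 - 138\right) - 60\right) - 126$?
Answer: $-202$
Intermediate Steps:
$\left(\left(122 - 138\right) - 60\right) - 126 = \left(-16 - 60\right) - 126 = -76 - 126 = -202$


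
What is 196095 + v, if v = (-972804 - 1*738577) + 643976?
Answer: -871310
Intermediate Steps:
v = -1067405 (v = (-972804 - 738577) + 643976 = -1711381 + 643976 = -1067405)
196095 + v = 196095 - 1067405 = -871310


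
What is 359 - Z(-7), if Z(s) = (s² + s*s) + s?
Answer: 268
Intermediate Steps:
Z(s) = s + 2*s² (Z(s) = (s² + s²) + s = 2*s² + s = s + 2*s²)
359 - Z(-7) = 359 - (-7)*(1 + 2*(-7)) = 359 - (-7)*(1 - 14) = 359 - (-7)*(-13) = 359 - 1*91 = 359 - 91 = 268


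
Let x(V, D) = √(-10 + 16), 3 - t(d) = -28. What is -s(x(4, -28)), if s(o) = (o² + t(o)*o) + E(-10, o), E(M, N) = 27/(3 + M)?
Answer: -15/7 - 31*√6 ≈ -78.077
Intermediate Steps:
t(d) = 31 (t(d) = 3 - 1*(-28) = 3 + 28 = 31)
x(V, D) = √6
s(o) = -27/7 + o² + 31*o (s(o) = (o² + 31*o) + 27/(3 - 10) = (o² + 31*o) + 27/(-7) = (o² + 31*o) + 27*(-⅐) = (o² + 31*o) - 27/7 = -27/7 + o² + 31*o)
-s(x(4, -28)) = -(-27/7 + (√6)² + 31*√6) = -(-27/7 + 6 + 31*√6) = -(15/7 + 31*√6) = -15/7 - 31*√6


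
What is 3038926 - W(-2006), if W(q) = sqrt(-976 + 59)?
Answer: 3038926 - I*sqrt(917) ≈ 3.0389e+6 - 30.282*I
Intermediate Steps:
W(q) = I*sqrt(917) (W(q) = sqrt(-917) = I*sqrt(917))
3038926 - W(-2006) = 3038926 - I*sqrt(917)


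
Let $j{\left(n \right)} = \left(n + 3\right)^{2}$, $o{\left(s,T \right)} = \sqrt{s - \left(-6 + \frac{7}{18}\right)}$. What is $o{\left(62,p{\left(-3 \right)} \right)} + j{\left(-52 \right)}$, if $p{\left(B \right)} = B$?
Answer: $2401 + \frac{\sqrt{2434}}{6} \approx 2409.2$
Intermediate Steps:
$o{\left(s,T \right)} = \sqrt{\frac{101}{18} + s}$ ($o{\left(s,T \right)} = \sqrt{s - - \frac{101}{18}} = \sqrt{s + \left(6 - \frac{7}{18}\right)} = \sqrt{s + \frac{101}{18}} = \sqrt{\frac{101}{18} + s}$)
$j{\left(n \right)} = \left(3 + n\right)^{2}$
$o{\left(62,p{\left(-3 \right)} \right)} + j{\left(-52 \right)} = \frac{\sqrt{202 + 36 \cdot 62}}{6} + \left(3 - 52\right)^{2} = \frac{\sqrt{202 + 2232}}{6} + \left(-49\right)^{2} = \frac{\sqrt{2434}}{6} + 2401 = 2401 + \frac{\sqrt{2434}}{6}$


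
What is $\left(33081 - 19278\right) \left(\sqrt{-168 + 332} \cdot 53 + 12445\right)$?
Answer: $171778335 + 1463118 \sqrt{41} \approx 1.8115 \cdot 10^{8}$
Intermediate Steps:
$\left(33081 - 19278\right) \left(\sqrt{-168 + 332} \cdot 53 + 12445\right) = 13803 \left(\sqrt{164} \cdot 53 + 12445\right) = 13803 \left(2 \sqrt{41} \cdot 53 + 12445\right) = 13803 \left(106 \sqrt{41} + 12445\right) = 13803 \left(12445 + 106 \sqrt{41}\right) = 171778335 + 1463118 \sqrt{41}$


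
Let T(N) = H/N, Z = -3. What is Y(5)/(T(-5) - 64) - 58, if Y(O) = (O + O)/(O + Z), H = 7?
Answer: -18991/327 ≈ -58.076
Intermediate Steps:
T(N) = 7/N
Y(O) = 2*O/(-3 + O) (Y(O) = (O + O)/(O - 3) = (2*O)/(-3 + O) = 2*O/(-3 + O))
Y(5)/(T(-5) - 64) - 58 = (2*5/(-3 + 5))/(7/(-5) - 64) - 58 = (2*5/2)/(7*(-⅕) - 64) - 58 = (2*5*(½))/(-7/5 - 64) - 58 = 5/(-327/5) - 58 = -5/327*5 - 58 = -25/327 - 58 = -18991/327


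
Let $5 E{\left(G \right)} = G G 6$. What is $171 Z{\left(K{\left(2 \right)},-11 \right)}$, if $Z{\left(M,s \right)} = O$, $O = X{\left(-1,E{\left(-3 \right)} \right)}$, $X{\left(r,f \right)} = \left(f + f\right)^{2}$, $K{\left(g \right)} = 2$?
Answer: $\frac{1994544}{25} \approx 79782.0$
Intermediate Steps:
$E{\left(G \right)} = \frac{6 G^{2}}{5}$ ($E{\left(G \right)} = \frac{G G 6}{5} = \frac{G^{2} \cdot 6}{5} = \frac{6 G^{2}}{5}$)
$X{\left(r,f \right)} = 4 f^{2}$ ($X{\left(r,f \right)} = \left(2 f\right)^{2} = 4 f^{2}$)
$O = \frac{11664}{25}$ ($O = 4 \left(\frac{6 \left(-3\right)^{2}}{5}\right)^{2} = 4 \left(\frac{6}{5} \cdot 9\right)^{2} = 4 \left(\frac{54}{5}\right)^{2} = 4 \cdot \frac{2916}{25} = \frac{11664}{25} \approx 466.56$)
$Z{\left(M,s \right)} = \frac{11664}{25}$
$171 Z{\left(K{\left(2 \right)},-11 \right)} = 171 \cdot \frac{11664}{25} = \frac{1994544}{25}$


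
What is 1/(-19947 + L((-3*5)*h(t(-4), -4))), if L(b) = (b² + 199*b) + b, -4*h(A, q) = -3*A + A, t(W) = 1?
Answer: -4/85563 ≈ -4.6749e-5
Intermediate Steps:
h(A, q) = A/2 (h(A, q) = -(-3*A + A)/4 = -(-1)*A/2 = A/2)
L(b) = b² + 200*b
1/(-19947 + L((-3*5)*h(t(-4), -4))) = 1/(-19947 + ((-3*5)*((½)*1))*(200 + (-3*5)*((½)*1))) = 1/(-19947 + (-15*½)*(200 - 15*½)) = 1/(-19947 - 15*(200 - 15/2)/2) = 1/(-19947 - 15/2*385/2) = 1/(-19947 - 5775/4) = 1/(-85563/4) = -4/85563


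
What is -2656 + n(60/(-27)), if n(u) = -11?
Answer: -2667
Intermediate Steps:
-2656 + n(60/(-27)) = -2656 - 11 = -2667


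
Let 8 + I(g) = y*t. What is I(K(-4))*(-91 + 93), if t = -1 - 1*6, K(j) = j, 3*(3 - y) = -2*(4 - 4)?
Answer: -58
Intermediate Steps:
y = 3 (y = 3 - (-2)*(4 - 4)/3 = 3 - (-2)*0/3 = 3 - 1/3*0 = 3 + 0 = 3)
t = -7 (t = -1 - 6 = -7)
I(g) = -29 (I(g) = -8 + 3*(-7) = -8 - 21 = -29)
I(K(-4))*(-91 + 93) = -29*(-91 + 93) = -29*2 = -58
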